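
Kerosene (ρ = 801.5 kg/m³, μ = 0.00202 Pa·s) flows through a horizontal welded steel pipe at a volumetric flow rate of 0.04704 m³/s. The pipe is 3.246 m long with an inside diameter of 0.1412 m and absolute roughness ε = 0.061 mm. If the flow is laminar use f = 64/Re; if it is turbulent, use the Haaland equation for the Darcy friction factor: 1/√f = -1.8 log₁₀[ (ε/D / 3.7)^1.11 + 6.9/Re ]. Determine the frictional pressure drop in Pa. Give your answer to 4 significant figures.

Cross-sectional area A = πD²/4 = π(0.1412)²/4 = 0.01566 m²; mean velocity V = Q/A = 0.04704/0.01566 = 3.004 m/s.
Reynolds number Re = ρVD/μ = 801.5 · 3.004 · 0.1412 / 0.00202 = 1.683e+05.
Re > 4000 → turbulent. Relative roughness ε/D = 6.1e-05/0.1412 = 0.000432. Haaland: 1/√f = -1.8 log₁₀[(0.000432/3.7)^1.11 + 6.9/1.683e+05] = -1.8 log₁₀[4.31e-05 + 4.1e-05] = 7.335, so f = 0.01859.
Darcy-Weisbach: ΔP = f(L/D)(ρV²/2) = 0.01859·(3.246/0.1412)·(801.5·3.004²/2) = 0.01859·22.99·3617 = 1545 Pa.

ΔP ≈ 1545 Pa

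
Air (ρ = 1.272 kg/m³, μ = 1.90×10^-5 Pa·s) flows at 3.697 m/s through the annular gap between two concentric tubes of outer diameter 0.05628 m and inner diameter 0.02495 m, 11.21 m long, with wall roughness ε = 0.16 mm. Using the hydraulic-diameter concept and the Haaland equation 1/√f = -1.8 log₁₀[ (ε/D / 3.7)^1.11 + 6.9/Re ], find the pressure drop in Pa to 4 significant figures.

ΔP ≈ 121.8 Pa

Hydraulic diameter D_h = 4A/P = D_o - D_i = 0.05628 - 0.02495 = 0.03133 m.
Re = ρVD_h/μ = 1.272·3.697·0.03133/1.9e-05 = 7754.
ε/D_h = 0.00016/0.03133 = 0.00511; Haaland gives 1/√f = -1.8 log₁₀[0.000669+0.00089] = 5.053, so f = 0.03916.
ΔP = f(L/D_h)(ρV²/2) = 0.03916·11.21/0.03133·8.693 = 121.8 Pa.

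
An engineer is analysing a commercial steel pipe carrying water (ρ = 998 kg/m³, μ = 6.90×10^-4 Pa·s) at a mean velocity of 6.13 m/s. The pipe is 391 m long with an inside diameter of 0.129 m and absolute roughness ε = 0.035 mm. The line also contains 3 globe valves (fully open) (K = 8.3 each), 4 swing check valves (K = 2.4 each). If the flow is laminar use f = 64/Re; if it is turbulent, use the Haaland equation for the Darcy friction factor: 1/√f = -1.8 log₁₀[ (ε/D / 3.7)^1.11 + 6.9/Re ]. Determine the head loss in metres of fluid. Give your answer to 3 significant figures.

h_f ≈ 155 m

Reynolds number Re = ρVD/μ = 998 · 6.13 · 0.129 / 0.00069 = 1.144e+06.
Re > 4000 → turbulent. Relative roughness ε/D = 3.5e-05/0.129 = 0.000271. Haaland: 1/√f = -1.8 log₁₀[(0.000271/3.7)^1.11 + 6.9/1.144e+06] = -1.8 log₁₀[2.57e-05 + 6.03e-06] = 8.097, so f = 0.01525.
Total minor-loss coefficient ΣK = 3·8.3 + 4·2.4 = 34.5.
ΔP = [f·L/D + ΣK]·(ρV²/2) = [0.01525·391/0.129 + 34.5]·(998·6.13²/2) = [46.24 + 34.5]·1.875e+04 = 1.514e+06 Pa.
Head loss h_f = ΔP/(ρg) = 1.514e+06/(998·9.81) = 155 m.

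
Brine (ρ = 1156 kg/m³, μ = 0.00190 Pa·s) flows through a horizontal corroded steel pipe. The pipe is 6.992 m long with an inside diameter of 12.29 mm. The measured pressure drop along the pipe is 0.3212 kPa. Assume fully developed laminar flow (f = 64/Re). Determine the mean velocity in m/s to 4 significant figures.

For laminar flow, f = 64/Re with Re = ρVD/μ, so Darcy-Weisbach reduces to ΔP = 32μLV/D². Solving for V: V = ΔP·D²/(32μL) = 321.2·(0.01229)²/(32·0.0019·6.992) = 0.1141 m/s.
Check: Re = ρVD/μ = 1156·0.1141·0.01229/0.0019 = 853.4 < 2300, so the laminar assumption holds.

V ≈ 0.1141 m/s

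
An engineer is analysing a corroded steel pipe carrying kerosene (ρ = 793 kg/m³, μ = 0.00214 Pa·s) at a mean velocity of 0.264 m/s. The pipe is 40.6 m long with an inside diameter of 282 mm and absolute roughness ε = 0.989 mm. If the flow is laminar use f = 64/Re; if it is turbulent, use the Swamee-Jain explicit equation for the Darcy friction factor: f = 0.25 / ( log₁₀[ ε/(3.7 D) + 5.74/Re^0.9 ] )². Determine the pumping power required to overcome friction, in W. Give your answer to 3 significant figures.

Reynolds number Re = ρVD/μ = 793 · 0.264 · 0.282 / 0.00214 = 2.759e+04.
Re > 4000 → turbulent. Relative roughness ε/D = 0.000989/0.282 = 0.00351. Swamee-Jain: f = 0.25/(log₁₀[0.00351/3.7 + 5.74/2.759e+04^0.9])² = 0.25/(log₁₀[0.000948 + 0.000578])² = 0.25/(-2.816)² = 0.03152.
Darcy-Weisbach: ΔP = f(L/D)(ρV²/2) = 0.03152·(40.6/0.282)·(793·0.264²/2) = 0.03152·144·27.63 = 125.4 Pa.
Q = V·A = 0.264·0.06246 = 0.01649 m³/s.
Pumping power P = QΔP = 0.01649·125.4 = 2.068 W = 2.07 W.

P ≈ 2.07 W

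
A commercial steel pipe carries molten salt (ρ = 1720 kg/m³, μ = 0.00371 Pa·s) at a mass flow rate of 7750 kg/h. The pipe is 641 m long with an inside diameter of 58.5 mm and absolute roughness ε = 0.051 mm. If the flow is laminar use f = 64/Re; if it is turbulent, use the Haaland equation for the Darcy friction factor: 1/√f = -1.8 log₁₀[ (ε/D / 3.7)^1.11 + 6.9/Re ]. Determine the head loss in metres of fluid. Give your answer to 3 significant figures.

h_f ≈ 3.66 m

ṁ = 7750 kg/h = 7750/3600 = 2.153 kg/s.
A = πD²/4 = π(0.0585)²/4 = 0.002688 m²; mean velocity V = ṁ/(ρA) = 2.153/(1720 · 0.002688) = 0.4657 m/s.
Reynolds number Re = ρVD/μ = 1720 · 0.4657 · 0.0585 / 0.00371 = 1.263e+04.
Re > 4000 → turbulent. Relative roughness ε/D = 5.1e-05/0.0585 = 0.000872. Haaland: 1/√f = -1.8 log₁₀[(0.000872/3.7)^1.11 + 6.9/1.263e+04] = -1.8 log₁₀[9.4e-05 + 0.000546] = 5.748, so f = 0.03026.
Darcy-Weisbach: ΔP = f(L/D)(ρV²/2) = 0.03026·(641/0.0585)·(1720·0.4657²/2) = 0.03026·1.096e+04·186.5 = 6.184e+04 Pa.
Head loss h_f = ΔP/(ρg) = 6.184e+04/(1720·9.81) = 3.66 m.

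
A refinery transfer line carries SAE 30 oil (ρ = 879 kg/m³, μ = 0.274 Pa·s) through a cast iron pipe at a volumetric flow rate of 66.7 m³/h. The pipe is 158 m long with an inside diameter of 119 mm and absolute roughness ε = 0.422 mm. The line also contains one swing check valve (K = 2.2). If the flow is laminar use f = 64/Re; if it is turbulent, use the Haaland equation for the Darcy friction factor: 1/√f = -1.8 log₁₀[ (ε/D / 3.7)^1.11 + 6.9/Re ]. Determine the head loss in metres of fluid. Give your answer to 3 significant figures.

h_f ≈ 19.2 m

Q = 66.7 m³/h = 66.7/3600 = 0.01853 m³/s.
Cross-sectional area A = πD²/4 = π(0.119)²/4 = 0.01112 m²; mean velocity V = Q/A = 0.01853/0.01112 = 1.666 m/s.
Reynolds number Re = ρVD/μ = 879 · 1.666 · 0.119 / 0.274 = 636.
Re < 2300 → laminar flow, so f = 64/Re = 64/636 = 0.1006 (the turbulent correlation is not needed).
Total minor-loss coefficient ΣK = 1·2.2 = 2.2.
ΔP = [f·L/D + ΣK]·(ρV²/2) = [0.1006·158/0.119 + 2.2]·(879·1.666²/2) = [133.6 + 2.2]·1220 = 1.657e+05 Pa.
Head loss h_f = ΔP/(ρg) = 1.657e+05/(879·9.81) = 19.2 m.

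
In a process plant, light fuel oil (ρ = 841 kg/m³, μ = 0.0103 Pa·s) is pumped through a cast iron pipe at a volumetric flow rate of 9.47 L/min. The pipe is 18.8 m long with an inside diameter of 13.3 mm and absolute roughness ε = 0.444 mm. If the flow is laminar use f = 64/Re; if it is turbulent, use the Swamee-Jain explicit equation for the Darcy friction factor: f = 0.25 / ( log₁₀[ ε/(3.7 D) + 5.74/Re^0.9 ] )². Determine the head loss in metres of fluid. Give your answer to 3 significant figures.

h_f ≈ 4.82 m

Q = 9.47 L/min = 9.47/60000 = 0.0001578 m³/s.
Cross-sectional area A = πD²/4 = π(0.0133)²/4 = 0.0001389 m²; mean velocity V = Q/A = 0.0001578/0.0001389 = 1.136 m/s.
Reynolds number Re = ρVD/μ = 841 · 1.136 · 0.0133 / 0.0103 = 1234.
Re < 2300 → laminar flow, so f = 64/Re = 64/1234 = 0.05188 (the turbulent correlation is not needed).
Darcy-Weisbach: ΔP = f(L/D)(ρV²/2) = 0.05188·(18.8/0.0133)·(841·1.136²/2) = 0.05188·1414·542.7 = 3.98e+04 Pa.
Head loss h_f = ΔP/(ρg) = 3.98e+04/(841·9.81) = 4.82 m.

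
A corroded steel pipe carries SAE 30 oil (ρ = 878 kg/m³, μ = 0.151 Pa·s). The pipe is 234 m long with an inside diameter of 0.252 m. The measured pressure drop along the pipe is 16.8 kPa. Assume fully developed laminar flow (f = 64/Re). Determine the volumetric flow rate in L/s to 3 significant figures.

Q ≈ 47.1 L/s

For laminar flow, f = 64/Re with Re = ρVD/μ, so Darcy-Weisbach reduces to ΔP = 32μLV/D². Solving for V: V = ΔP·D²/(32μL) = 1.68e+04·(0.252)²/(32·0.151·234) = 0.9436 m/s.
Check: Re = ρVD/μ = 878·0.9436·0.252/0.151 = 1383 < 2300, so the laminar assumption holds.
Q = V·A = 0.9436·(π/4·0.252²) = 0.04706 m³/s = 47.1 L/s.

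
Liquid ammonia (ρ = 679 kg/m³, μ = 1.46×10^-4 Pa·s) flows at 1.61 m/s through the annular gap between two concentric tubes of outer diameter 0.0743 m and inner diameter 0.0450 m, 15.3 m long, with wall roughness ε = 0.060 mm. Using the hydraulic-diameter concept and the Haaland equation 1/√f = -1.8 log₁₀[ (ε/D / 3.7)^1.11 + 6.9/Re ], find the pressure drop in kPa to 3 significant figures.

Hydraulic diameter D_h = 4A/P = D_o - D_i = 0.0743 - 0.045 = 0.0293 m.
Re = ρVD_h/μ = 679·1.61·0.0293/0.000146 = 2.194e+05.
ε/D_h = 6e-05/0.0293 = 0.00205; Haaland gives 1/√f = -1.8 log₁₀[0.000243+3.15e-05] = 6.412, so f = 0.02432.
ΔP = f(L/D_h)(ρV²/2) = 0.02432·15.3/0.0293·880 = 1.118e+04 Pa.
ΔP = 11.2 kPa.

ΔP ≈ 11.2 kPa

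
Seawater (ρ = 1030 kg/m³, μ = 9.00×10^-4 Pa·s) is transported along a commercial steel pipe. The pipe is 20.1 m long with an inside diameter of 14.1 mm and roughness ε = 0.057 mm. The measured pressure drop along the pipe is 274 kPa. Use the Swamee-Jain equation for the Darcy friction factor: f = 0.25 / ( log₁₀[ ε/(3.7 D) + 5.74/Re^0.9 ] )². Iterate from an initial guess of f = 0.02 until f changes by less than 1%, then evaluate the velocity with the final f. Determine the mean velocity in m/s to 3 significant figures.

Rearranging Darcy-Weisbach: V = √(2·ΔP·D/(f·L·ρ)). With ε/D = 5.7e-05/0.0141 = 0.00404, iterate starting from f = 0.02:
  f = 0.02 → V = √(2·2.74e+05·0.0141/(0.02·20.1·1030)) = 4.32 m/s; Re = ρVD/μ = 6.971e+04; f → 0.03032
  f = 0.03032 → V = 3.509 m/s; Re = 5.662e+04; f → 0.03066
  f = 0.03066 → V = 3.489 m/s; Re = 5.63e+04; f → 0.03068
Converged (Δf/f < 1%). With the final f = 0.03068: V = √(2·2.74e+05·0.0141/(0.03068·20.1·1030)) = 3.488 m/s.

V ≈ 3.49 m/s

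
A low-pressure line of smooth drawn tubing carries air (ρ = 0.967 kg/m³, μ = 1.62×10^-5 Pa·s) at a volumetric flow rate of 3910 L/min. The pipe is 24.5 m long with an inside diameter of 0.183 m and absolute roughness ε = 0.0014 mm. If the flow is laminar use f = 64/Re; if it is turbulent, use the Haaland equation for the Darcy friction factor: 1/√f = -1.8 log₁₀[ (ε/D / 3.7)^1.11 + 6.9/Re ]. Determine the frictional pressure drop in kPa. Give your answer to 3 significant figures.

ΔP ≈ 0.00950 kPa

Q = 3910 L/min = 3910/60000 = 0.06517 m³/s.
Cross-sectional area A = πD²/4 = π(0.183)²/4 = 0.0263 m²; mean velocity V = Q/A = 0.06517/0.0263 = 2.478 m/s.
Reynolds number Re = ρVD/μ = 0.967 · 2.478 · 0.183 / 1.62e-05 = 2.706e+04.
Re > 4000 → turbulent. Relative roughness ε/D = 1.4e-06/0.183 = 7.65e-06. Haaland: 1/√f = -1.8 log₁₀[(7.65e-06/3.7)^1.11 + 6.9/2.706e+04] = -1.8 log₁₀[4.9e-07 + 0.000255] = 6.467, so f = 0.02391.
Darcy-Weisbach: ΔP = f(L/D)(ρV²/2) = 0.02391·(24.5/0.183)·(0.967·2.478²/2) = 0.02391·133.9·2.968 = 9.501 Pa.
ΔP = 9.501 Pa = 0.00950 kPa.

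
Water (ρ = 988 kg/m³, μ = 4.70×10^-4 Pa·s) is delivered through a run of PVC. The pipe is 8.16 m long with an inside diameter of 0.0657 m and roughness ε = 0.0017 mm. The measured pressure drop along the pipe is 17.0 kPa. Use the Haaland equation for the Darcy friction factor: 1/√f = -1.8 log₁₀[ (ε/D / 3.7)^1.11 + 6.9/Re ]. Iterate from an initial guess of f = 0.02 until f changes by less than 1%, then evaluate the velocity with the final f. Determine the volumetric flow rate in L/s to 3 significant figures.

Q ≈ 15.7 L/s

Rearranging Darcy-Weisbach: V = √(2·ΔP·D/(f·L·ρ)). With ε/D = 1.7e-06/0.0657 = 2.59e-05, iterate starting from f = 0.02:
  f = 0.02 → V = √(2·1.7e+04·0.0657/(0.02·8.16·988)) = 3.722 m/s; Re = ρVD/μ = 5.141e+05; f → 0.01331
  f = 0.01331 → V = 4.562 m/s; Re = 6.3e+05; f → 0.0129
  f = 0.0129 → V = 4.634 m/s; Re = 6.4e+05; f → 0.01287
Converged (Δf/f < 1%). With the final f = 0.01287: V = √(2·1.7e+04·0.0657/(0.01287·8.16·988)) = 4.64 m/s.
Q = V·A = 4.64·(π/4·0.0657²) = 0.01573 m³/s = 15.7 L/s.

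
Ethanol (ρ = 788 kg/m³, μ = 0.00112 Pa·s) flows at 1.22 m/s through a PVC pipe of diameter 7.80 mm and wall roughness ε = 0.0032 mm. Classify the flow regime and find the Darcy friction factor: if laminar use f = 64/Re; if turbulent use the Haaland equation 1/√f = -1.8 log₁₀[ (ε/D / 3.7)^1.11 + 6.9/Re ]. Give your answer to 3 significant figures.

Re = ρVD/μ = 788·1.22·0.0078/0.00112 = 6695.
Re > 4000 → turbulent. ε/D = 3.2e-06/0.0078 = 0.00041; Haaland: 1/√f = -1.8 log₁₀[4.07e-05 + 0.00103] = 5.346, so f = 0.03499.

f ≈ 0.0350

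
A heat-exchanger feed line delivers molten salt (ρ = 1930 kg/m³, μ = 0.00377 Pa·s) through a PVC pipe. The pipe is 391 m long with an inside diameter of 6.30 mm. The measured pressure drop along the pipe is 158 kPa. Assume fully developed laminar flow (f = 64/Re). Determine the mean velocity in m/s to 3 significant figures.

For laminar flow, f = 64/Re with Re = ρVD/μ, so Darcy-Weisbach reduces to ΔP = 32μLV/D². Solving for V: V = ΔP·D²/(32μL) = 1.58e+05·(0.0063)²/(32·0.00377·391) = 0.1329 m/s.
Check: Re = ρVD/μ = 1930·0.1329·0.0063/0.00377 = 428.8 < 2300, so the laminar assumption holds.

V ≈ 0.133 m/s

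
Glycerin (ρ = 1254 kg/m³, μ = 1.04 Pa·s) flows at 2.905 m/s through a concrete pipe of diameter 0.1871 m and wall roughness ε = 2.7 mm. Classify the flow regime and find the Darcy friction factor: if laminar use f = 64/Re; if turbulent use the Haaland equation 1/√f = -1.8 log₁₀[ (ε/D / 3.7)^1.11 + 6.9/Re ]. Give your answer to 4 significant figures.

Re = ρVD/μ = 1254·2.905·0.1871/1.04 = 655.4.
Re < 2300 → laminar, so f = 64/Re = 0.09766 (roughness is irrelevant in laminar flow).

f ≈ 0.09766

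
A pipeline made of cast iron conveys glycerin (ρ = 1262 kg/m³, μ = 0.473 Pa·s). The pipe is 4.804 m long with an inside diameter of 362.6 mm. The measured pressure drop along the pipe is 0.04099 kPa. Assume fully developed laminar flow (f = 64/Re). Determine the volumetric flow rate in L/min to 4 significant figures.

For laminar flow, f = 64/Re with Re = ρVD/μ, so Darcy-Weisbach reduces to ΔP = 32μLV/D². Solving for V: V = ΔP·D²/(32μL) = 40.99·(0.3626)²/(32·0.473·4.804) = 0.07412 m/s.
Check: Re = ρVD/μ = 1262·0.07412·0.3626/0.473 = 71.7 < 2300, so the laminar assumption holds.
Q = V·A = 0.07412·(π/4·0.3626²) = 0.007654 m³/s = 459.2 L/min.

Q ≈ 459.2 L/min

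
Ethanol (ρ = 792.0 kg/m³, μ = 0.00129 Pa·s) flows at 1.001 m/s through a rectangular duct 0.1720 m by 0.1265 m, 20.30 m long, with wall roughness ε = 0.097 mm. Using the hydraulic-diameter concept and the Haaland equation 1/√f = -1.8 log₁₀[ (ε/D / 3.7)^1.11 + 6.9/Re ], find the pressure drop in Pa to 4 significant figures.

Hydraulic diameter D_h = 4A/P = 4·(0.172·0.1265)/(2·(0.172+0.1265)) = 0.08703/0.597 = 0.1458 m.
Re = ρVD_h/μ = 792·1.001·0.1458/0.00129 = 8.959e+04.
ε/D_h = 9.7e-05/0.1458 = 0.000665; Haaland gives 1/√f = -1.8 log₁₀[6.96e-05+7.7e-05] = 6.901, so f = 0.021.
ΔP = f(L/D_h)(ρV²/2) = 0.021·20.3/0.1458·396.8 = 1160 Pa.

ΔP ≈ 1160 Pa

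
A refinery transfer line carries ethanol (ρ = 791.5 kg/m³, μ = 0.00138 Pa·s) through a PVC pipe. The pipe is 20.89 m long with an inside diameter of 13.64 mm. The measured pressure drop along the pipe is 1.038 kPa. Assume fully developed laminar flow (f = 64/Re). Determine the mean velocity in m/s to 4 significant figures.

V ≈ 0.2093 m/s

For laminar flow, f = 64/Re with Re = ρVD/μ, so Darcy-Weisbach reduces to ΔP = 32μLV/D². Solving for V: V = ΔP·D²/(32μL) = 1038·(0.01364)²/(32·0.00138·20.89) = 0.2093 m/s.
Check: Re = ρVD/μ = 791.5·0.2093·0.01364/0.00138 = 1638 < 2300, so the laminar assumption holds.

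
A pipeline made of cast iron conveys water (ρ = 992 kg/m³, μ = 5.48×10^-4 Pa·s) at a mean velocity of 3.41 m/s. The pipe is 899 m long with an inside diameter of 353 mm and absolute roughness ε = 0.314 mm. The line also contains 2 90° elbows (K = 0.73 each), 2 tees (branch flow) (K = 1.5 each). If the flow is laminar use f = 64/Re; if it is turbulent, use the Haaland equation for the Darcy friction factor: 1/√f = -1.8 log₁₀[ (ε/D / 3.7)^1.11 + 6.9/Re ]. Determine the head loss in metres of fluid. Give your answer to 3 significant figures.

Reynolds number Re = ρVD/μ = 992 · 3.41 · 0.353 / 0.000548 = 2.179e+06.
Re > 4000 → turbulent. Relative roughness ε/D = 0.000314/0.353 = 0.00089. Haaland: 1/√f = -1.8 log₁₀[(0.00089/3.7)^1.11 + 6.9/2.179e+06] = -1.8 log₁₀[9.61e-05 + 3.17e-06] = 7.206, so f = 0.01926.
Total minor-loss coefficient ΣK = 2·0.73 + 2·1.5 = 4.46.
ΔP = [f·L/D + ΣK]·(ρV²/2) = [0.01926·899/0.353 + 4.46]·(992·3.41²/2) = [49.05 + 4.46]·5768 = 3.086e+05 Pa.
Head loss h_f = ΔP/(ρg) = 3.086e+05/(992·9.81) = 31.7 m.

h_f ≈ 31.7 m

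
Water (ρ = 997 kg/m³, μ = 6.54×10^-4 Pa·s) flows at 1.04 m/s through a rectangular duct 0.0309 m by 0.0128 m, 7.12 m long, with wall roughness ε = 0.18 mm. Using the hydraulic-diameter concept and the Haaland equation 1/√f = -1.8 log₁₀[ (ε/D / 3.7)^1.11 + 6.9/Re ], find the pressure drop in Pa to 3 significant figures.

Hydraulic diameter D_h = 4A/P = 4·(0.0309·0.0128)/(2·(0.0309+0.0128)) = 0.001582/0.0874 = 0.0181 m.
Re = ρVD_h/μ = 997·1.04·0.0181/0.000654 = 2.87e+04.
ε/D_h = 0.00018/0.0181 = 0.00994; Haaland gives 1/√f = -1.8 log₁₀[0.0014+0.00024] = 5.012, so f = 0.0398.
ΔP = f(L/D_h)(ρV²/2) = 0.0398·7.12/0.0181·539.2 = 8441 Pa.

ΔP ≈ 8440 Pa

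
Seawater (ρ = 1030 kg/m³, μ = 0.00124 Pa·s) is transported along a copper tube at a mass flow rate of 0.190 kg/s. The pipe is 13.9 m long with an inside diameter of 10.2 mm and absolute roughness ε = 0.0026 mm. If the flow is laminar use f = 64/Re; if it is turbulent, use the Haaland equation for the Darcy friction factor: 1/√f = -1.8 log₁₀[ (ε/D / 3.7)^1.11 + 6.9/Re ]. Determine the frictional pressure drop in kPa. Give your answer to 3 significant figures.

A = πD²/4 = π(0.0102)²/4 = 8.171e-05 m²; mean velocity V = ṁ/(ρA) = 0.19/(1030 · 8.171e-05) = 2.257 m/s.
Reynolds number Re = ρVD/μ = 1030 · 2.257 · 0.0102 / 0.00124 = 1.913e+04.
Re > 4000 → turbulent. Relative roughness ε/D = 2.6e-06/0.0102 = 0.000255. Haaland: 1/√f = -1.8 log₁₀[(0.000255/3.7)^1.11 + 6.9/1.913e+04] = -1.8 log₁₀[2.4e-05 + 0.000361] = 6.147, so f = 0.02647.
Darcy-Weisbach: ΔP = f(L/D)(ρV²/2) = 0.02647·(13.9/0.0102)·(1030·2.257²/2) = 0.02647·1363·2625 = 9.467e+04 Pa.
ΔP = 9.467e+04 Pa = 94.7 kPa.

ΔP ≈ 94.7 kPa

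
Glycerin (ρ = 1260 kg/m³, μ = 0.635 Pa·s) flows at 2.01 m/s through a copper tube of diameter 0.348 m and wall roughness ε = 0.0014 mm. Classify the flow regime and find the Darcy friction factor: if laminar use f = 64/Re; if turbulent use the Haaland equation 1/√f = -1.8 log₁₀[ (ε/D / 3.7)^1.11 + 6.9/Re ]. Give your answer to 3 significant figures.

Re = ρVD/μ = 1260·2.01·0.348/0.635 = 1388.
Re < 2300 → laminar, so f = 64/Re = 0.04611 (roughness is irrelevant in laminar flow).

f ≈ 0.0461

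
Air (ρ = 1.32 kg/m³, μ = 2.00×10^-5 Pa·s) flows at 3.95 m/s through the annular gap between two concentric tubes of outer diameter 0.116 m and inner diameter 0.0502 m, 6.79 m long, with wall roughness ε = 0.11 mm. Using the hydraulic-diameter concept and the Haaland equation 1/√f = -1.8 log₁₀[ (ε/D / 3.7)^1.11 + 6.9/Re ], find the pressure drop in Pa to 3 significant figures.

Hydraulic diameter D_h = 4A/P = D_o - D_i = 0.116 - 0.0502 = 0.0658 m.
Re = ρVD_h/μ = 1.32·3.95·0.0658/2e-05 = 1.715e+04.
ε/D_h = 0.00011/0.0658 = 0.00167; Haaland gives 1/√f = -1.8 log₁₀[0.000194+0.000402] = 5.805, so f = 0.02968.
ΔP = f(L/D_h)(ρV²/2) = 0.02968·6.79/0.0658·10.3 = 31.54 Pa.

ΔP ≈ 31.5 Pa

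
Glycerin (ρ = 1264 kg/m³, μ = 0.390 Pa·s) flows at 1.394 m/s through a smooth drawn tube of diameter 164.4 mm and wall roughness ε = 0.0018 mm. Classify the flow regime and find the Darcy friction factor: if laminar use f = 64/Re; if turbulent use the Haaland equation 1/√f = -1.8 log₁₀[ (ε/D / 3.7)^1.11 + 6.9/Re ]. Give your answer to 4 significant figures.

Re = ρVD/μ = 1264·1.394·0.1644/0.39 = 742.8.
Re < 2300 → laminar, so f = 64/Re = 0.08617 (roughness is irrelevant in laminar flow).

f ≈ 0.08617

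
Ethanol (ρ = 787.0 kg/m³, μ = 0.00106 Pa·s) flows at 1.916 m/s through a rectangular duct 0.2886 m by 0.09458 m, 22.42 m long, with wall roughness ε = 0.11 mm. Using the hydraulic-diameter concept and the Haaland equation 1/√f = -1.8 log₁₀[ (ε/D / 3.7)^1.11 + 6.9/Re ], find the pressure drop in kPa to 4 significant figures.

Hydraulic diameter D_h = 4A/P = 4·(0.2886·0.09458)/(2·(0.2886+0.09458)) = 0.1092/0.7664 = 0.1425 m.
Re = ρVD_h/μ = 787·1.916·0.1425/0.00106 = 2.027e+05.
ε/D_h = 0.00011/0.1425 = 0.000772; Haaland gives 1/√f = -1.8 log₁₀[8.22e-05+3.4e-05] = 7.083, so f = 0.01993.
ΔP = f(L/D_h)(ρV²/2) = 0.01993·22.42/0.1425·1445 = 4532 Pa.
ΔP = 4.532 kPa.

ΔP ≈ 4.532 kPa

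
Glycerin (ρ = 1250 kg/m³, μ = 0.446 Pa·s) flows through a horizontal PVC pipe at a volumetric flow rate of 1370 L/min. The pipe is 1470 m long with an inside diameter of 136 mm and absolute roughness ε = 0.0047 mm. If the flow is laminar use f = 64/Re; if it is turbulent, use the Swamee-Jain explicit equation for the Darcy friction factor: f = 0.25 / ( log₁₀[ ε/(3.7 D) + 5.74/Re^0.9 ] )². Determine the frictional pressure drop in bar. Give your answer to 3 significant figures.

Q = 1370 L/min = 1370/60000 = 0.02283 m³/s.
Cross-sectional area A = πD²/4 = π(0.136)²/4 = 0.01453 m²; mean velocity V = Q/A = 0.02283/0.01453 = 1.572 m/s.
Reynolds number Re = ρVD/μ = 1250 · 1.572 · 0.136 / 0.446 = 599.1.
Re < 2300 → laminar flow, so f = 64/Re = 64/599.1 = 0.1068 (the turbulent correlation is not needed).
Darcy-Weisbach: ΔP = f(L/D)(ρV²/2) = 0.1068·(1470/0.136)·(1250·1.572²/2) = 0.1068·1.081e+04·1544 = 1.783e+06 Pa.
ΔP = 1.783e+06 Pa = 17.8 bar.

ΔP ≈ 17.8 bar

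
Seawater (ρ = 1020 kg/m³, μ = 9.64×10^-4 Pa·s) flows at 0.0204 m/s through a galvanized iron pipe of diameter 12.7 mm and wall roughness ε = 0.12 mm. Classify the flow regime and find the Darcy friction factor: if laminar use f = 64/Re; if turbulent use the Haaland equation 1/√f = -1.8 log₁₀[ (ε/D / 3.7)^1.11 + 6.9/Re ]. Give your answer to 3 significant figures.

Re = ρVD/μ = 1020·0.0204·0.0127/0.000964 = 274.1.
Re < 2300 → laminar, so f = 64/Re = 0.2335 (roughness is irrelevant in laminar flow).

f ≈ 0.233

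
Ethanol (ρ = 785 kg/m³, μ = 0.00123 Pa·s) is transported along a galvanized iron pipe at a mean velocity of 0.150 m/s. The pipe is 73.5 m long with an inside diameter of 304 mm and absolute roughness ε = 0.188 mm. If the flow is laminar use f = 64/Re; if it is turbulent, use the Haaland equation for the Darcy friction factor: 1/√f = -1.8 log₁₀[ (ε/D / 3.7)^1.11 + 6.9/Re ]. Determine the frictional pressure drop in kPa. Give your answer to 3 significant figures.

Reynolds number Re = ρVD/μ = 785 · 0.15 · 0.304 / 0.00123 = 2.91e+04.
Re > 4000 → turbulent. Relative roughness ε/D = 0.000188/0.304 = 0.000618. Haaland: 1/√f = -1.8 log₁₀[(0.000618/3.7)^1.11 + 6.9/2.91e+04] = -1.8 log₁₀[6.42e-05 + 0.000237] = 6.338, so f = 0.0249.
Darcy-Weisbach: ΔP = f(L/D)(ρV²/2) = 0.0249·(73.5/0.304)·(785·0.15²/2) = 0.0249·241.8·8.831 = 53.16 Pa.
ΔP = 53.16 Pa = 0.0532 kPa.

ΔP ≈ 0.0532 kPa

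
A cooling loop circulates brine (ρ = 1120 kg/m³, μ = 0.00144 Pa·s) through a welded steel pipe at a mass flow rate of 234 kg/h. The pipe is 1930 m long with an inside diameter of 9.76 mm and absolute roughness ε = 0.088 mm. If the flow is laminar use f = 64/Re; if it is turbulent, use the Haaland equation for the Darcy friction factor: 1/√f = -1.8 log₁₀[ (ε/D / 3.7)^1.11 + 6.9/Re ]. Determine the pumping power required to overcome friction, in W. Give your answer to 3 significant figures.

ṁ = 234 kg/h = 234/3600 = 0.065 kg/s.
A = πD²/4 = π(0.00976)²/4 = 7.482e-05 m²; mean velocity V = ṁ/(ρA) = 0.065/(1120 · 7.482e-05) = 0.7757 m/s.
Reynolds number Re = ρVD/μ = 1120 · 0.7757 · 0.00976 / 0.00144 = 5889.
Re > 4000 → turbulent. Relative roughness ε/D = 8.8e-05/0.00976 = 0.00902. Haaland: 1/√f = -1.8 log₁₀[(0.00902/3.7)^1.11 + 6.9/5889] = -1.8 log₁₀[0.00126 + 0.00117] = 4.706, so f = 0.04515.
Darcy-Weisbach: ΔP = f(L/D)(ρV²/2) = 0.04515·(1930/0.00976)·(1120·0.7757²/2) = 0.04515·1.977e+05·337 = 3.009e+06 Pa.
Q = ṁ/ρ = 0.065/1120 = 5.804e-05 m³/s.
Pumping power P = QΔP = 5.804e-05·3.009e+06 = 174.6 W = 175 W.

P ≈ 175 W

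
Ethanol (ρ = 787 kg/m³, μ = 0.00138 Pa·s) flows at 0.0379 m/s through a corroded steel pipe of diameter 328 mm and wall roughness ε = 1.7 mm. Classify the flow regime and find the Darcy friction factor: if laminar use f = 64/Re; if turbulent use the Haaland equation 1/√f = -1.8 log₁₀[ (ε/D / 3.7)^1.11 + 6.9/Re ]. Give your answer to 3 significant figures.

Re = ρVD/μ = 787·0.0379·0.328/0.00138 = 7089.
Re > 4000 → turbulent. ε/D = 0.0017/0.328 = 0.00518; Haaland: 1/√f = -1.8 log₁₀[0.00068 + 0.000973] = 5.007, so f = 0.03989.

f ≈ 0.0399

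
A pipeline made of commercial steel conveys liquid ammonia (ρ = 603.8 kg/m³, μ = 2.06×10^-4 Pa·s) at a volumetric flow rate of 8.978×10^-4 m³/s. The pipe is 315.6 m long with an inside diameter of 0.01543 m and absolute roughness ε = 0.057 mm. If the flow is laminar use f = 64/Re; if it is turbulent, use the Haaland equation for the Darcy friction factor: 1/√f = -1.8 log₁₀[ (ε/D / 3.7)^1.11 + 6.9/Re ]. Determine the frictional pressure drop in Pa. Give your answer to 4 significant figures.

Cross-sectional area A = πD²/4 = π(0.01543)²/4 = 0.000187 m²; mean velocity V = Q/A = 0.0008978/0.000187 = 4.801 m/s.
Reynolds number Re = ρVD/μ = 603.8 · 4.801 · 0.01543 / 0.000206 = 2.171e+05.
Re > 4000 → turbulent. Relative roughness ε/D = 5.7e-05/0.01543 = 0.00369. Haaland: 1/√f = -1.8 log₁₀[(0.00369/3.7)^1.11 + 6.9/2.171e+05] = -1.8 log₁₀[0.000467 + 3.18e-05] = 5.944, so f = 0.0283.
Darcy-Weisbach: ΔP = f(L/D)(ρV²/2) = 0.0283·(315.6/0.01543)·(603.8·4.801²/2) = 0.0283·2.045e+04·6960 = 4.029e+06 Pa.

ΔP ≈ 4029000 Pa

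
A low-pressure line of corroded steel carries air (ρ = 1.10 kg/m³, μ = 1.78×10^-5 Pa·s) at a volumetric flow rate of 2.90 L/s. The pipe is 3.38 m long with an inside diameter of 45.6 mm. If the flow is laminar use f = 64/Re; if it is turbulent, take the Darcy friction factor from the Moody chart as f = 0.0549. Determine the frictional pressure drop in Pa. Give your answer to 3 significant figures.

Q = 2.90 L/s = 2.90/1000 = 0.0029 m³/s.
Cross-sectional area A = πD²/4 = π(0.0456)²/4 = 0.001633 m²; mean velocity V = Q/A = 0.0029/0.001633 = 1.776 m/s.
Reynolds number Re = ρVD/μ = 1.1 · 1.776 · 0.0456 / 1.78e-05 = 5004.
Re > 4000 → turbulent; use the Moody-chart value f = 0.0549.
Darcy-Weisbach: ΔP = f(L/D)(ρV²/2) = 0.0549·(3.38/0.0456)·(1.1·1.776²/2) = 0.0549·74.12·1.734 = 7.057 Pa.

ΔP ≈ 7.06 Pa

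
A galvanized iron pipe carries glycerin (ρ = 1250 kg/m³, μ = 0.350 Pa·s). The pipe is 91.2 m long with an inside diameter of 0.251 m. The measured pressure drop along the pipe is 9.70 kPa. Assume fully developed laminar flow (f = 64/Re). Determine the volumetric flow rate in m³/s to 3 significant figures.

For laminar flow, f = 64/Re with Re = ρVD/μ, so Darcy-Weisbach reduces to ΔP = 32μLV/D². Solving for V: V = ΔP·D²/(32μL) = 9700·(0.251)²/(32·0.35·91.2) = 0.5983 m/s.
Check: Re = ρVD/μ = 1250·0.5983·0.251/0.35 = 536.3 < 2300, so the laminar assumption holds.
Q = V·A = 0.5983·(π/4·0.251²) = 0.0296 m³/s = 0.0296 m³/s.

Q ≈ 0.0296 m³/s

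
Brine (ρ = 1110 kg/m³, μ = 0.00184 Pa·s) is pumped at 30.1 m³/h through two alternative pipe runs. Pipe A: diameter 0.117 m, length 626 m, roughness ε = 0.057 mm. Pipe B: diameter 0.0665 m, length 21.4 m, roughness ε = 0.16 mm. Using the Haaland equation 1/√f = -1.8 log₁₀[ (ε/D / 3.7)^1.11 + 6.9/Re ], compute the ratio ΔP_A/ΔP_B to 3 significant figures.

ΔP_A/ΔP_B ≈ 1.46

Pipe A: V = Q/A = 0.008361/0.01075 = 0.7777 m/s; Re = 5.489e+04; ε/D = 0.000487; Haaland → f = 0.02187; ΔP_A = f(L/D)(ρV²/2) = 3.927e+04 Pa.
Pipe B: V = Q/A = 0.008361/0.003473 = 2.407 m/s; Re = 9.657e+04; ε/D = 0.00241; Haaland → f = 0.02605; ΔP_B = f(L/D)(ρV²/2) = 2.697e+04 Pa.
ΔP_A/ΔP_B = 3.927e+04/2.697e+04 = 1.46.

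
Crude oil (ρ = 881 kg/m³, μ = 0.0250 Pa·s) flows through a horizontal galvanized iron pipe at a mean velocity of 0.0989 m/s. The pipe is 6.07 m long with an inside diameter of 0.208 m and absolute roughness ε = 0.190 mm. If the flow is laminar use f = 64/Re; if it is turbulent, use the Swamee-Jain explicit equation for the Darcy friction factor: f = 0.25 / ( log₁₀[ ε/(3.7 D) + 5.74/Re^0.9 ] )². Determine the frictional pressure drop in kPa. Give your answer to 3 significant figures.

ΔP ≈ 0.0111 kPa

Reynolds number Re = ρVD/μ = 881 · 0.0989 · 0.208 / 0.025 = 724.9.
Re < 2300 → laminar flow, so f = 64/Re = 64/724.9 = 0.08828 (the turbulent correlation is not needed).
Darcy-Weisbach: ΔP = f(L/D)(ρV²/2) = 0.08828·(6.07/0.208)·(881·0.0989²/2) = 0.08828·29.18·4.309 = 11.1 Pa.
ΔP = 11.1 Pa = 0.0111 kPa.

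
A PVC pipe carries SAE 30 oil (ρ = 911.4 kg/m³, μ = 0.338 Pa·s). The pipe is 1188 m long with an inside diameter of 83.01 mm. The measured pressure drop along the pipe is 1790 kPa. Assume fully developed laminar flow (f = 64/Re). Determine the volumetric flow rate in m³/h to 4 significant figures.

Q ≈ 18.70 m³/h

For laminar flow, f = 64/Re with Re = ρVD/μ, so Darcy-Weisbach reduces to ΔP = 32μLV/D². Solving for V: V = ΔP·D²/(32μL) = 1.79e+06·(0.08301)²/(32·0.338·1188) = 0.9599 m/s.
Check: Re = ρVD/μ = 911.4·0.9599·0.08301/0.338 = 214.9 < 2300, so the laminar assumption holds.
Q = V·A = 0.9599·(π/4·0.08301²) = 0.005195 m³/s = 18.70 m³/h.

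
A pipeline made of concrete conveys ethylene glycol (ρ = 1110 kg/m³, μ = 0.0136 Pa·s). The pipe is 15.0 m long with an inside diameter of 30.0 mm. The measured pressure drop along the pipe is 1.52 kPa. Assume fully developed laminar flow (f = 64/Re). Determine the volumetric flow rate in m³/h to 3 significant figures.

For laminar flow, f = 64/Re with Re = ρVD/μ, so Darcy-Weisbach reduces to ΔP = 32μLV/D². Solving for V: V = ΔP·D²/(32μL) = 1520·(0.03)²/(32·0.0136·15) = 0.2096 m/s.
Check: Re = ρVD/μ = 1110·0.2096·0.03/0.0136 = 513.1 < 2300, so the laminar assumption holds.
Q = V·A = 0.2096·(π/4·0.03²) = 0.0001481 m³/s = 0.533 m³/h.

Q ≈ 0.533 m³/h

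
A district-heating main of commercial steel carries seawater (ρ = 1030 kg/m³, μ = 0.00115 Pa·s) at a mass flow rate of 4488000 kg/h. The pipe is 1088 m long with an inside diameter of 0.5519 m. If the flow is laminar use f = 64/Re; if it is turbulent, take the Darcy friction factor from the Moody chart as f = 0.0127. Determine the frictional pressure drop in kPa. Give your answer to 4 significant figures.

ṁ = 4488000 kg/h = 4488000/3600 = 1247 kg/s.
A = πD²/4 = π(0.5519)²/4 = 0.2392 m²; mean velocity V = ṁ/(ρA) = 1247/(1030 · 0.2392) = 5.059 m/s.
Reynolds number Re = ρVD/μ = 1030 · 5.059 · 0.5519 / 0.00115 = 2.501e+06.
Re > 4000 → turbulent; use the Moody-chart value f = 0.0127.
Darcy-Weisbach: ΔP = f(L/D)(ρV²/2) = 0.0127·(1088/0.5519)·(1030·5.059²/2) = 0.0127·1971·1.318e+04 = 3.301e+05 Pa.
ΔP = 3.301e+05 Pa = 330.1 kPa.

ΔP ≈ 330.1 kPa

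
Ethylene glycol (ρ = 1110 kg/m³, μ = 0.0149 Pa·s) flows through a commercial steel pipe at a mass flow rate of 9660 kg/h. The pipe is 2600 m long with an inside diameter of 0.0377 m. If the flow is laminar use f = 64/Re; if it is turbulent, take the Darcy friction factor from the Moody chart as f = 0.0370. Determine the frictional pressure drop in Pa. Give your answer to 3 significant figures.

ΔP ≈ 6.64×10^6 Pa

ṁ = 9660 kg/h = 9660/3600 = 2.683 kg/s.
A = πD²/4 = π(0.0377)²/4 = 0.001116 m²; mean velocity V = ṁ/(ρA) = 2.683/(1110 · 0.001116) = 2.166 m/s.
Reynolds number Re = ρVD/μ = 1110 · 2.166 · 0.0377 / 0.0149 = 6082.
Re > 4000 → turbulent; use the Moody-chart value f = 0.0370.
Darcy-Weisbach: ΔP = f(L/D)(ρV²/2) = 0.037·(2600/0.0377)·(1110·2.166²/2) = 0.037·6.897e+04·2603 = 6.642e+06 Pa.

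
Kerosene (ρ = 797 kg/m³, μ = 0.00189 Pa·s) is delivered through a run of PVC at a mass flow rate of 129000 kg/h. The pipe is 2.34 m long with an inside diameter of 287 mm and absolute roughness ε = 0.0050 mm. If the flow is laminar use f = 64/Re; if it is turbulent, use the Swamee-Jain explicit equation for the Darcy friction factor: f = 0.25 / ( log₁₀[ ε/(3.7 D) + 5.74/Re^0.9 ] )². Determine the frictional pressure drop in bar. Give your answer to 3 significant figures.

ΔP ≈ 2.92×10^-4 bar

ṁ = 129000 kg/h = 129000/3600 = 35.83 kg/s.
A = πD²/4 = π(0.287)²/4 = 0.06469 m²; mean velocity V = ṁ/(ρA) = 35.83/(797 · 0.06469) = 0.695 m/s.
Reynolds number Re = ρVD/μ = 797 · 0.695 · 0.287 / 0.00189 = 8.411e+04.
Re > 4000 → turbulent. Relative roughness ε/D = 5e-06/0.287 = 1.74e-05. Swamee-Jain: f = 0.25/(log₁₀[1.74e-05/3.7 + 5.74/8.411e+04^0.9])² = 0.25/(log₁₀[4.71e-06 + 0.000212])² = 0.25/(-3.664)² = 0.01862.
Darcy-Weisbach: ΔP = f(L/D)(ρV²/2) = 0.01862·(2.34/0.287)·(797·0.695²/2) = 0.01862·8.153·192.5 = 29.23 Pa.
ΔP = 29.23 Pa = 2.92×10^-4 bar.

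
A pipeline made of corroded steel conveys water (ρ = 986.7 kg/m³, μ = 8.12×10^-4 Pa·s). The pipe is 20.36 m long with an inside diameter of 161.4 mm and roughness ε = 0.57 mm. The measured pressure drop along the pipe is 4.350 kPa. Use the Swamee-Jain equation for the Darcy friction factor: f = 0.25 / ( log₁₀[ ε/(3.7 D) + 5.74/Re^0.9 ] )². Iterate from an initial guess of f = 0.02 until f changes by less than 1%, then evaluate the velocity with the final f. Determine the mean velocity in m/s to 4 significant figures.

Rearranging Darcy-Weisbach: V = √(2·ΔP·D/(f·L·ρ)). With ε/D = 0.00057/0.1614 = 0.00353, iterate starting from f = 0.02:
  f = 0.02 → V = √(2·4350·0.1614/(0.02·20.36·986.7)) = 1.869 m/s; Re = ρVD/μ = 3.666e+05; f → 0.02786
  f = 0.02786 → V = 1.584 m/s; Re = 3.106e+05; f → 0.02794
Converged (Δf/f < 1%). With the final f = 0.02794: V = √(2·4350·0.1614/(0.02794·20.36·986.7)) = 1.582 m/s.

V ≈ 1.582 m/s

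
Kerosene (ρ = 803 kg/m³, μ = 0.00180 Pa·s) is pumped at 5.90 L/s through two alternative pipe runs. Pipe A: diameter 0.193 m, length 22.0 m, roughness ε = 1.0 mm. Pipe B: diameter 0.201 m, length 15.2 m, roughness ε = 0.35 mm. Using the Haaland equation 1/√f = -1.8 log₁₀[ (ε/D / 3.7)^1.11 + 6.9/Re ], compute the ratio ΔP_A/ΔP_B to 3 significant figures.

Pipe A: V = Q/A = 0.0059/0.02926 = 0.2017 m/s; Re = 1.736e+04; ε/D = 0.00518; Haaland → f = 0.03504; ΔP_A = f(L/D)(ρV²/2) = 65.23 Pa.
Pipe B: V = Q/A = 0.0059/0.03173 = 0.1859 m/s; Re = 1.667e+04; ε/D = 0.00174; Haaland → f = 0.02995; ΔP_B = f(L/D)(ρV²/2) = 31.44 Pa.
ΔP_A/ΔP_B = 65.23/31.44 = 2.07.

ΔP_A/ΔP_B ≈ 2.07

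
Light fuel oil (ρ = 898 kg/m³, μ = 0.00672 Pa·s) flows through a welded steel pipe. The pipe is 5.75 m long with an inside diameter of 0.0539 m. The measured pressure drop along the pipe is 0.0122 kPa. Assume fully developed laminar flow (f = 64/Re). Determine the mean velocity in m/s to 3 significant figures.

For laminar flow, f = 64/Re with Re = ρVD/μ, so Darcy-Weisbach reduces to ΔP = 32μLV/D². Solving for V: V = ΔP·D²/(32μL) = 12.2·(0.0539)²/(32·0.00672·5.75) = 0.02866 m/s.
Check: Re = ρVD/μ = 898·0.02866·0.0539/0.00672 = 206.5 < 2300, so the laminar assumption holds.

V ≈ 0.0287 m/s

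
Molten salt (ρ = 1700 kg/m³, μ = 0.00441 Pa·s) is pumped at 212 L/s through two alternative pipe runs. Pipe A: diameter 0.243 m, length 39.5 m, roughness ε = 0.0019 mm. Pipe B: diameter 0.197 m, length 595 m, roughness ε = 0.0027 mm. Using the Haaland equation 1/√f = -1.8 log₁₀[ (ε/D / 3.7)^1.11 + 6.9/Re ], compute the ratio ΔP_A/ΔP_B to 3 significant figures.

ΔP_A/ΔP_B ≈ 0.0240

Pipe A: V = Q/A = 0.212/0.04638 = 4.571 m/s; Re = 4.282e+05; ε/D = 7.82e-06; Haaland → f = 0.01351; ΔP_A = f(L/D)(ρV²/2) = 3.901e+04 Pa.
Pipe B: V = Q/A = 0.212/0.03048 = 6.955 m/s; Re = 5.282e+05; ε/D = 1.37e-05; Haaland → f = 0.0131; ΔP_B = f(L/D)(ρV²/2) = 1.627e+06 Pa.
ΔP_A/ΔP_B = 3.901e+04/1.627e+06 = 0.0240.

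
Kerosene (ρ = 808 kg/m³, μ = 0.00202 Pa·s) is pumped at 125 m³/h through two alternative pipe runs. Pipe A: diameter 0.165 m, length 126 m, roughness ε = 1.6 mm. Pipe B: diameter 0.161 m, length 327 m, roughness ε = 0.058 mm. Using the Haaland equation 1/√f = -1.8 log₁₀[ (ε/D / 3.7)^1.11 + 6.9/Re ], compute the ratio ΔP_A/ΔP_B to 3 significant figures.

Pipe A: V = Q/A = 0.03472/0.02138 = 1.624 m/s; Re = 1.072e+05; ε/D = 0.0097; Haaland → f = 0.03812; ΔP_A = f(L/D)(ρV²/2) = 3.101e+04 Pa.
Pipe B: V = Q/A = 0.03472/0.02036 = 1.706 m/s; Re = 1.098e+05; ε/D = 0.00036; Haaland → f = 0.01921; ΔP_B = f(L/D)(ρV²/2) = 4.585e+04 Pa.
ΔP_A/ΔP_B = 3.101e+04/4.585e+04 = 0.676.

ΔP_A/ΔP_B ≈ 0.676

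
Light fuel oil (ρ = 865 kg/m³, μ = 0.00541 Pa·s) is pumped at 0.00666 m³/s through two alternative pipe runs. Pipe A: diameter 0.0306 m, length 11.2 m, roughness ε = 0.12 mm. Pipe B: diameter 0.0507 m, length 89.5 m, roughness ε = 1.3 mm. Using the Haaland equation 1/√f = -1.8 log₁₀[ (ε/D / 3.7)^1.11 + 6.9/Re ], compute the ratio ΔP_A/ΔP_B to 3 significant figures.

ΔP_A/ΔP_B ≈ 0.866

Pipe A: V = Q/A = 0.00666/0.0007354 = 9.056 m/s; Re = 4.431e+04; ε/D = 0.00392; Haaland → f = 0.03044; ΔP_A = f(L/D)(ρV²/2) = 3.953e+05 Pa.
Pipe B: V = Q/A = 0.00666/0.002019 = 3.299 m/s; Re = 2.674e+04; ε/D = 0.0256; Haaland → f = 0.05496; ΔP_B = f(L/D)(ρV²/2) = 4.567e+05 Pa.
ΔP_A/ΔP_B = 3.953e+05/4.567e+05 = 0.866.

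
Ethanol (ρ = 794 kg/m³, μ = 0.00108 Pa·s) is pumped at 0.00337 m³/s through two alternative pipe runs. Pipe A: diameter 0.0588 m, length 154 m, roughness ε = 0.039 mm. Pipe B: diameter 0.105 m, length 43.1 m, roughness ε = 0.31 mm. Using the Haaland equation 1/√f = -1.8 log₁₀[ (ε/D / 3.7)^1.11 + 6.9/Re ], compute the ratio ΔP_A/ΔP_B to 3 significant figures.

Pipe A: V = Q/A = 0.00337/0.002715 = 1.241 m/s; Re = 5.365e+04; ε/D = 0.000663; Haaland → f = 0.0225; ΔP_A = f(L/D)(ρV²/2) = 3.604e+04 Pa.
Pipe B: V = Q/A = 0.00337/0.008659 = 0.3892 m/s; Re = 3.004e+04; ε/D = 0.00295; Haaland → f = 0.02965; ΔP_B = f(L/D)(ρV²/2) = 731.8 Pa.
ΔP_A/ΔP_B = 3.604e+04/731.8 = 49.2.

ΔP_A/ΔP_B ≈ 49.2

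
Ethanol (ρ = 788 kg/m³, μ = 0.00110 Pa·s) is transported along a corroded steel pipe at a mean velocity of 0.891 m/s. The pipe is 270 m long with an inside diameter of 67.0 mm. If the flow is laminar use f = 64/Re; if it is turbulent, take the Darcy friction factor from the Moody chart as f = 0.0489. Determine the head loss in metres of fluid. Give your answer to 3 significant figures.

Reynolds number Re = ρVD/μ = 788 · 0.891 · 0.067 / 0.0011 = 4.276e+04.
Re > 4000 → turbulent; use the Moody-chart value f = 0.0489.
Darcy-Weisbach: ΔP = f(L/D)(ρV²/2) = 0.0489·(270/0.067)·(788·0.891²/2) = 0.0489·4030·312.8 = 6.164e+04 Pa.
Head loss h_f = ΔP/(ρg) = 6.164e+04/(788·9.81) = 7.97 m.

h_f ≈ 7.97 m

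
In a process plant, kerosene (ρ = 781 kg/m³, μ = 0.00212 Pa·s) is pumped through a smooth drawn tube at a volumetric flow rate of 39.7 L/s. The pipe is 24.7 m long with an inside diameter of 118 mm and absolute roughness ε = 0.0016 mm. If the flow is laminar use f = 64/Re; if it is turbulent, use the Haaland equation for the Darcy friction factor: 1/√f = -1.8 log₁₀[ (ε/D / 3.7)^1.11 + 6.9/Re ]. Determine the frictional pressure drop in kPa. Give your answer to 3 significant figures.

Q = 39.7 L/s = 39.7/1000 = 0.0397 m³/s.
Cross-sectional area A = πD²/4 = π(0.118)²/4 = 0.01094 m²; mean velocity V = Q/A = 0.0397/0.01094 = 3.63 m/s.
Reynolds number Re = ρVD/μ = 781 · 3.63 · 0.118 / 0.00212 = 1.578e+05.
Re > 4000 → turbulent. Relative roughness ε/D = 1.6e-06/0.118 = 1.36e-05. Haaland: 1/√f = -1.8 log₁₀[(1.36e-05/3.7)^1.11 + 6.9/1.578e+05] = -1.8 log₁₀[9.25e-07 + 4.37e-05] = 7.83, so f = 0.01631.
Darcy-Weisbach: ΔP = f(L/D)(ρV²/2) = 0.01631·(24.7/0.118)·(781·3.63²/2) = 0.01631·209.3·5146 = 1.757e+04 Pa.
ΔP = 1.757e+04 Pa = 17.6 kPa.

ΔP ≈ 17.6 kPa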